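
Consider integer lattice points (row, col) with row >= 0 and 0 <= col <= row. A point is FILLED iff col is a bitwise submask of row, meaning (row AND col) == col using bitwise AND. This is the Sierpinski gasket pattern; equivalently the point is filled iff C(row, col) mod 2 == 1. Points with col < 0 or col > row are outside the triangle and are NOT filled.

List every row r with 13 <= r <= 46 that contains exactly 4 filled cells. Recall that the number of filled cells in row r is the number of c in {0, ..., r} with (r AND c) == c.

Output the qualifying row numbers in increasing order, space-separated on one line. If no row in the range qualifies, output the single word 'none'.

Answer: 17 18 20 24 33 34 36 40

Derivation:
Row r has 2^popcount(r) filled cells, so we need popcount(r) = log2(4) = 2.
Scan r = 13..46 and keep those with exactly 2 one-bits:
r=13=1101 popcount=3 -> skip
r=14=1110 popcount=3 -> skip
r=15=1111 popcount=4 -> skip
r=16=10000 popcount=1 -> skip
r=17=10001 popcount=2 -> KEEP
r=18=10010 popcount=2 -> KEEP
r=19=10011 popcount=3 -> skip
r=20=10100 popcount=2 -> KEEP
r=21=10101 popcount=3 -> skip
r=22=10110 popcount=3 -> skip
r=23=10111 popcount=4 -> skip
r=24=11000 popcount=2 -> KEEP
r=25=11001 popcount=3 -> skip
r=26=11010 popcount=3 -> skip
r=27=11011 popcount=4 -> skip
r=28=11100 popcount=3 -> skip
r=29=11101 popcount=4 -> skip
r=30=11110 popcount=4 -> skip
r=31=11111 popcount=5 -> skip
r=32=100000 popcount=1 -> skip
r=33=100001 popcount=2 -> KEEP
r=34=100010 popcount=2 -> KEEP
r=35=100011 popcount=3 -> skip
r=36=100100 popcount=2 -> KEEP
r=37=100101 popcount=3 -> skip
r=38=100110 popcount=3 -> skip
r=39=100111 popcount=4 -> skip
r=40=101000 popcount=2 -> KEEP
r=41=101001 popcount=3 -> skip
r=42=101010 popcount=3 -> skip
r=43=101011 popcount=4 -> skip
r=44=101100 popcount=3 -> skip
r=45=101101 popcount=4 -> skip
r=46=101110 popcount=4 -> skip
Kept rows: 17 18 20 24 33 34 36 40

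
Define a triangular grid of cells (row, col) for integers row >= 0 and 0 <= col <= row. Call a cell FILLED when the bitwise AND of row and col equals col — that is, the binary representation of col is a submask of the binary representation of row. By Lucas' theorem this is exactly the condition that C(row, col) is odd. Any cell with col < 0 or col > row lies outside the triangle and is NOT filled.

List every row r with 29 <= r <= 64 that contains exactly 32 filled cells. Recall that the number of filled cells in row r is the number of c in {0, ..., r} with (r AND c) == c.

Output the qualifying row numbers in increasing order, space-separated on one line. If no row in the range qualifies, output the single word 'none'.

Answer: 31 47 55 59 61 62

Derivation:
Row r has 2^popcount(r) filled cells, so we need popcount(r) = log2(32) = 5.
Scan r = 29..64 and keep those with exactly 5 one-bits:
r=29=11101 popcount=4 -> skip
r=30=11110 popcount=4 -> skip
r=31=11111 popcount=5 -> KEEP
r=32=100000 popcount=1 -> skip
r=33=100001 popcount=2 -> skip
r=34=100010 popcount=2 -> skip
r=35=100011 popcount=3 -> skip
r=36=100100 popcount=2 -> skip
r=37=100101 popcount=3 -> skip
r=38=100110 popcount=3 -> skip
r=39=100111 popcount=4 -> skip
r=40=101000 popcount=2 -> skip
r=41=101001 popcount=3 -> skip
r=42=101010 popcount=3 -> skip
r=43=101011 popcount=4 -> skip
r=44=101100 popcount=3 -> skip
r=45=101101 popcount=4 -> skip
r=46=101110 popcount=4 -> skip
r=47=101111 popcount=5 -> KEEP
r=48=110000 popcount=2 -> skip
r=49=110001 popcount=3 -> skip
r=50=110010 popcount=3 -> skip
r=51=110011 popcount=4 -> skip
r=52=110100 popcount=3 -> skip
r=53=110101 popcount=4 -> skip
r=54=110110 popcount=4 -> skip
r=55=110111 popcount=5 -> KEEP
r=56=111000 popcount=3 -> skip
r=57=111001 popcount=4 -> skip
r=58=111010 popcount=4 -> skip
r=59=111011 popcount=5 -> KEEP
r=60=111100 popcount=4 -> skip
r=61=111101 popcount=5 -> KEEP
r=62=111110 popcount=5 -> KEEP
r=63=111111 popcount=6 -> skip
r=64=1000000 popcount=1 -> skip
Kept rows: 31 47 55 59 61 62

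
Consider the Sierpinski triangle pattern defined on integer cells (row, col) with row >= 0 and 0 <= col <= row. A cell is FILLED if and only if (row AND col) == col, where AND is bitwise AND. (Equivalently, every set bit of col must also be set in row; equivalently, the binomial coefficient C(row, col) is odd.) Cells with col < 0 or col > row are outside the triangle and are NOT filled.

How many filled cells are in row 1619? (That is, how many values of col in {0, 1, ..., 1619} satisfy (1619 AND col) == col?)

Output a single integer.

Answer: 64

Derivation:
1619 in binary = 11001010011
popcount(1619) = number of 1-bits in 11001010011 = 6
A col c satisfies (1619 AND c) == c iff every set bit of c is also set in 1619; each of the 6 set bits of 1619 can independently be on or off in c.
count = 2^6 = 64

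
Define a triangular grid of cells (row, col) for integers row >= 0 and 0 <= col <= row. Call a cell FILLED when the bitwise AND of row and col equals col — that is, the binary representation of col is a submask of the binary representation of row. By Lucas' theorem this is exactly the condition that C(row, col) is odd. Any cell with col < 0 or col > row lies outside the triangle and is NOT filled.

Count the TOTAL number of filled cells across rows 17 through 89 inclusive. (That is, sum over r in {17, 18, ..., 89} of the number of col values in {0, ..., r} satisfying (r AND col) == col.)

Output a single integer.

r17=10001 pc2: +4 =4
r18=10010 pc2: +4 =8
r19=10011 pc3: +8 =16
r20=10100 pc2: +4 =20
r21=10101 pc3: +8 =28
r22=10110 pc3: +8 =36
r23=10111 pc4: +16 =52
r24=11000 pc2: +4 =56
r25=11001 pc3: +8 =64
r26=11010 pc3: +8 =72
r27=11011 pc4: +16 =88
r28=11100 pc3: +8 =96
r29=11101 pc4: +16 =112
r30=11110 pc4: +16 =128
r31=11111 pc5: +32 =160
r32=100000 pc1: +2 =162
r33=100001 pc2: +4 =166
r34=100010 pc2: +4 =170
r35=100011 pc3: +8 =178
r36=100100 pc2: +4 =182
r37=100101 pc3: +8 =190
r38=100110 pc3: +8 =198
r39=100111 pc4: +16 =214
r40=101000 pc2: +4 =218
r41=101001 pc3: +8 =226
r42=101010 pc3: +8 =234
r43=101011 pc4: +16 =250
r44=101100 pc3: +8 =258
r45=101101 pc4: +16 =274
r46=101110 pc4: +16 =290
r47=101111 pc5: +32 =322
r48=110000 pc2: +4 =326
r49=110001 pc3: +8 =334
r50=110010 pc3: +8 =342
r51=110011 pc4: +16 =358
r52=110100 pc3: +8 =366
r53=110101 pc4: +16 =382
r54=110110 pc4: +16 =398
r55=110111 pc5: +32 =430
r56=111000 pc3: +8 =438
r57=111001 pc4: +16 =454
r58=111010 pc4: +16 =470
r59=111011 pc5: +32 =502
r60=111100 pc4: +16 =518
r61=111101 pc5: +32 =550
r62=111110 pc5: +32 =582
r63=111111 pc6: +64 =646
r64=1000000 pc1: +2 =648
r65=1000001 pc2: +4 =652
r66=1000010 pc2: +4 =656
r67=1000011 pc3: +8 =664
r68=1000100 pc2: +4 =668
r69=1000101 pc3: +8 =676
r70=1000110 pc3: +8 =684
r71=1000111 pc4: +16 =700
r72=1001000 pc2: +4 =704
r73=1001001 pc3: +8 =712
r74=1001010 pc3: +8 =720
r75=1001011 pc4: +16 =736
r76=1001100 pc3: +8 =744
r77=1001101 pc4: +16 =760
r78=1001110 pc4: +16 =776
r79=1001111 pc5: +32 =808
r80=1010000 pc2: +4 =812
r81=1010001 pc3: +8 =820
r82=1010010 pc3: +8 =828
r83=1010011 pc4: +16 =844
r84=1010100 pc3: +8 =852
r85=1010101 pc4: +16 =868
r86=1010110 pc4: +16 =884
r87=1010111 pc5: +32 =916
r88=1011000 pc3: +8 =924
r89=1011001 pc4: +16 =940

Answer: 940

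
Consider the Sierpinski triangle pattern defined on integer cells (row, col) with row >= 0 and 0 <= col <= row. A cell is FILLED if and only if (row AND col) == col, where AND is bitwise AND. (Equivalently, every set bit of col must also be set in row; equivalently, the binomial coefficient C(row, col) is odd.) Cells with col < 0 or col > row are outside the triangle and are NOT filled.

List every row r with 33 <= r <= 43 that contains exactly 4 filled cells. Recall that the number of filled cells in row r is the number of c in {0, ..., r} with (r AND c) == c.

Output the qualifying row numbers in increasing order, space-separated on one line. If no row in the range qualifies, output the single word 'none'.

Answer: 33 34 36 40

Derivation:
Row r has 2^popcount(r) filled cells, so we need popcount(r) = log2(4) = 2.
Scan r = 33..43 and keep those with exactly 2 one-bits:
r=33=100001 popcount=2 -> KEEP
r=34=100010 popcount=2 -> KEEP
r=35=100011 popcount=3 -> skip
r=36=100100 popcount=2 -> KEEP
r=37=100101 popcount=3 -> skip
r=38=100110 popcount=3 -> skip
r=39=100111 popcount=4 -> skip
r=40=101000 popcount=2 -> KEEP
r=41=101001 popcount=3 -> skip
r=42=101010 popcount=3 -> skip
r=43=101011 popcount=4 -> skip
Kept rows: 33 34 36 40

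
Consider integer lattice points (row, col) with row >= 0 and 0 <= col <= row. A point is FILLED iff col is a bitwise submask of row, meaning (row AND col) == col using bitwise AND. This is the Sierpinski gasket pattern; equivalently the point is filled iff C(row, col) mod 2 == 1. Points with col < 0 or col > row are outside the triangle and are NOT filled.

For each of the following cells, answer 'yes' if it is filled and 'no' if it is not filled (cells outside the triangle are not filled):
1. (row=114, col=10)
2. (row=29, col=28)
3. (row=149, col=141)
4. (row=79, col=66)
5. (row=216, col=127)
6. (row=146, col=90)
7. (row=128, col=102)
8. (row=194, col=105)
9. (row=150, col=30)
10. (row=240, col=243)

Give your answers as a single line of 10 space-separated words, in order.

Answer: no yes no yes no no no no no no

Derivation:
(114,10): row=0b1110010, col=0b1010, row AND col = 0b10 = 2; 2 != 10 -> empty
(29,28): row=0b11101, col=0b11100, row AND col = 0b11100 = 28; 28 == 28 -> filled
(149,141): row=0b10010101, col=0b10001101, row AND col = 0b10000101 = 133; 133 != 141 -> empty
(79,66): row=0b1001111, col=0b1000010, row AND col = 0b1000010 = 66; 66 == 66 -> filled
(216,127): row=0b11011000, col=0b1111111, row AND col = 0b1011000 = 88; 88 != 127 -> empty
(146,90): row=0b10010010, col=0b1011010, row AND col = 0b10010 = 18; 18 != 90 -> empty
(128,102): row=0b10000000, col=0b1100110, row AND col = 0b0 = 0; 0 != 102 -> empty
(194,105): row=0b11000010, col=0b1101001, row AND col = 0b1000000 = 64; 64 != 105 -> empty
(150,30): row=0b10010110, col=0b11110, row AND col = 0b10110 = 22; 22 != 30 -> empty
(240,243): col outside [0, 240] -> not filled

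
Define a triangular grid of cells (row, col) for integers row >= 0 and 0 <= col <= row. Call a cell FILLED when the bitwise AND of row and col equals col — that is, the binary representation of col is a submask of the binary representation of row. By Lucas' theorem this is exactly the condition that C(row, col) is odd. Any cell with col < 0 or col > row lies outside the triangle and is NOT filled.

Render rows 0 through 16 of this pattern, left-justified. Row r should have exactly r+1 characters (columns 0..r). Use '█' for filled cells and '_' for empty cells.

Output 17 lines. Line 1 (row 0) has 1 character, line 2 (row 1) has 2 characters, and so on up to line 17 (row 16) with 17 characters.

r0=0: █
r1=1: ██
r2=10: █_█
r3=11: ████
r4=100: █___█
r5=101: ██__██
r6=110: █_█_█_█
r7=111: ████████
r8=1000: █_______█
r9=1001: ██______██
r10=1010: █_█_____█_█
r11=1011: ████____████
r12=1100: █___█___█___█
r13=1101: ██__██__██__██
r14=1110: █_█_█_█_█_█_█_█
r15=1111: ████████████████
r16=10000: █_______________█

Answer: █
██
█_█
████
█___█
██__██
█_█_█_█
████████
█_______█
██______██
█_█_____█_█
████____████
█___█___█___█
██__██__██__██
█_█_█_█_█_█_█_█
████████████████
█_______________█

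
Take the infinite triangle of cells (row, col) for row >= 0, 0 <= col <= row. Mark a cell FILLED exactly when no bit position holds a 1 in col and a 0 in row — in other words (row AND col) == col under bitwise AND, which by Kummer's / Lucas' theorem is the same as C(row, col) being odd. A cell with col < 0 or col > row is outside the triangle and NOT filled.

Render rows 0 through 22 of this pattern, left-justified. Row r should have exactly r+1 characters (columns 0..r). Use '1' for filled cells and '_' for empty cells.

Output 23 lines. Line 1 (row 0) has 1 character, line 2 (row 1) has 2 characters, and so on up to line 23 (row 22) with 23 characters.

r0=0: 1
r1=1: 11
r2=10: 1_1
r3=11: 1111
r4=100: 1___1
r5=101: 11__11
r6=110: 1_1_1_1
r7=111: 11111111
r8=1000: 1_______1
r9=1001: 11______11
r10=1010: 1_1_____1_1
r11=1011: 1111____1111
r12=1100: 1___1___1___1
r13=1101: 11__11__11__11
r14=1110: 1_1_1_1_1_1_1_1
r15=1111: 1111111111111111
r16=10000: 1_______________1
r17=10001: 11______________11
r18=10010: 1_1_____________1_1
r19=10011: 1111____________1111
r20=10100: 1___1___________1___1
r21=10101: 11__11__________11__11
r22=10110: 1_1_1_1_________1_1_1_1

Answer: 1
11
1_1
1111
1___1
11__11
1_1_1_1
11111111
1_______1
11______11
1_1_____1_1
1111____1111
1___1___1___1
11__11__11__11
1_1_1_1_1_1_1_1
1111111111111111
1_______________1
11______________11
1_1_____________1_1
1111____________1111
1___1___________1___1
11__11__________11__11
1_1_1_1_________1_1_1_1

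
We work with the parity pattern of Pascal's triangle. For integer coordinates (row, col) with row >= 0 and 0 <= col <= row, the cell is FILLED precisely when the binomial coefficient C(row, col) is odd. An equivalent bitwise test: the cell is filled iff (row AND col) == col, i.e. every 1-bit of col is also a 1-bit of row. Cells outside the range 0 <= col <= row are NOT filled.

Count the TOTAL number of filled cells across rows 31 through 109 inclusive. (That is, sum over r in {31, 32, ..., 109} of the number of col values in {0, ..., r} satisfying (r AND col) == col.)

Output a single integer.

r31=11111 pc5: +32 =32
r32=100000 pc1: +2 =34
r33=100001 pc2: +4 =38
r34=100010 pc2: +4 =42
r35=100011 pc3: +8 =50
r36=100100 pc2: +4 =54
r37=100101 pc3: +8 =62
r38=100110 pc3: +8 =70
r39=100111 pc4: +16 =86
r40=101000 pc2: +4 =90
r41=101001 pc3: +8 =98
r42=101010 pc3: +8 =106
r43=101011 pc4: +16 =122
r44=101100 pc3: +8 =130
r45=101101 pc4: +16 =146
r46=101110 pc4: +16 =162
r47=101111 pc5: +32 =194
r48=110000 pc2: +4 =198
r49=110001 pc3: +8 =206
r50=110010 pc3: +8 =214
r51=110011 pc4: +16 =230
r52=110100 pc3: +8 =238
r53=110101 pc4: +16 =254
r54=110110 pc4: +16 =270
r55=110111 pc5: +32 =302
r56=111000 pc3: +8 =310
r57=111001 pc4: +16 =326
r58=111010 pc4: +16 =342
r59=111011 pc5: +32 =374
r60=111100 pc4: +16 =390
r61=111101 pc5: +32 =422
r62=111110 pc5: +32 =454
r63=111111 pc6: +64 =518
r64=1000000 pc1: +2 =520
r65=1000001 pc2: +4 =524
r66=1000010 pc2: +4 =528
r67=1000011 pc3: +8 =536
r68=1000100 pc2: +4 =540
r69=1000101 pc3: +8 =548
r70=1000110 pc3: +8 =556
r71=1000111 pc4: +16 =572
r72=1001000 pc2: +4 =576
r73=1001001 pc3: +8 =584
r74=1001010 pc3: +8 =592
r75=1001011 pc4: +16 =608
r76=1001100 pc3: +8 =616
r77=1001101 pc4: +16 =632
r78=1001110 pc4: +16 =648
r79=1001111 pc5: +32 =680
r80=1010000 pc2: +4 =684
r81=1010001 pc3: +8 =692
r82=1010010 pc3: +8 =700
r83=1010011 pc4: +16 =716
r84=1010100 pc3: +8 =724
r85=1010101 pc4: +16 =740
r86=1010110 pc4: +16 =756
r87=1010111 pc5: +32 =788
r88=1011000 pc3: +8 =796
r89=1011001 pc4: +16 =812
r90=1011010 pc4: +16 =828
r91=1011011 pc5: +32 =860
r92=1011100 pc4: +16 =876
r93=1011101 pc5: +32 =908
r94=1011110 pc5: +32 =940
r95=1011111 pc6: +64 =1004
r96=1100000 pc2: +4 =1008
r97=1100001 pc3: +8 =1016
r98=1100010 pc3: +8 =1024
r99=1100011 pc4: +16 =1040
r100=1100100 pc3: +8 =1048
r101=1100101 pc4: +16 =1064
r102=1100110 pc4: +16 =1080
r103=1100111 pc5: +32 =1112
r104=1101000 pc3: +8 =1120
r105=1101001 pc4: +16 =1136
r106=1101010 pc4: +16 =1152
r107=1101011 pc5: +32 =1184
r108=1101100 pc4: +16 =1200
r109=1101101 pc5: +32 =1232

Answer: 1232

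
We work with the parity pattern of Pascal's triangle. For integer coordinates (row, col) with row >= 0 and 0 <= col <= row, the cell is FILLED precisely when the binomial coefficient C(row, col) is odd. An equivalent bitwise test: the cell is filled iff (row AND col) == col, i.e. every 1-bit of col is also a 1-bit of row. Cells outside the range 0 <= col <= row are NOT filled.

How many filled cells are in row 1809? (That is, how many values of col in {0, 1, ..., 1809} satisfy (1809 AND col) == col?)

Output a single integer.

Answer: 32

Derivation:
1809 in binary = 11100010001
popcount(1809) = number of 1-bits in 11100010001 = 5
A col c satisfies (1809 AND c) == c iff every set bit of c is also set in 1809; each of the 5 set bits of 1809 can independently be on or off in c.
count = 2^5 = 32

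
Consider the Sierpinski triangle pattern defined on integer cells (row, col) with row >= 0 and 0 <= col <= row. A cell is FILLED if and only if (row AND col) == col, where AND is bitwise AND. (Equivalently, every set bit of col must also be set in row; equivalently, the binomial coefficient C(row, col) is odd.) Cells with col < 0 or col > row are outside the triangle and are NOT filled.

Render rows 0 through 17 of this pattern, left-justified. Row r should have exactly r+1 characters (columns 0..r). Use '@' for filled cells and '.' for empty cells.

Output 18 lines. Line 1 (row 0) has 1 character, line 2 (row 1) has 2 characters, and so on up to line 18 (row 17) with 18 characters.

r0=0: @
r1=1: @@
r2=10: @.@
r3=11: @@@@
r4=100: @...@
r5=101: @@..@@
r6=110: @.@.@.@
r7=111: @@@@@@@@
r8=1000: @.......@
r9=1001: @@......@@
r10=1010: @.@.....@.@
r11=1011: @@@@....@@@@
r12=1100: @...@...@...@
r13=1101: @@..@@..@@..@@
r14=1110: @.@.@.@.@.@.@.@
r15=1111: @@@@@@@@@@@@@@@@
r16=10000: @...............@
r17=10001: @@..............@@

Answer: @
@@
@.@
@@@@
@...@
@@..@@
@.@.@.@
@@@@@@@@
@.......@
@@......@@
@.@.....@.@
@@@@....@@@@
@...@...@...@
@@..@@..@@..@@
@.@.@.@.@.@.@.@
@@@@@@@@@@@@@@@@
@...............@
@@..............@@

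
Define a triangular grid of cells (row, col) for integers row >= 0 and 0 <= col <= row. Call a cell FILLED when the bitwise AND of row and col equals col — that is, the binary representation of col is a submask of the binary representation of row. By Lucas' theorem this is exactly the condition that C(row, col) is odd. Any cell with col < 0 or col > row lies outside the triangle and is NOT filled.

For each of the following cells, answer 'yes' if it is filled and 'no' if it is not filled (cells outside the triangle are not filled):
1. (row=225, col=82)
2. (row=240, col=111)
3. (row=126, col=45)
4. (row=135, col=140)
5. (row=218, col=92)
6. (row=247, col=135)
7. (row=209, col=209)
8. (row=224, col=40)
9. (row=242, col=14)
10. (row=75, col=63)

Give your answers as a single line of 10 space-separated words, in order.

Answer: no no no no no yes yes no no no

Derivation:
(225,82): row=0b11100001, col=0b1010010, row AND col = 0b1000000 = 64; 64 != 82 -> empty
(240,111): row=0b11110000, col=0b1101111, row AND col = 0b1100000 = 96; 96 != 111 -> empty
(126,45): row=0b1111110, col=0b101101, row AND col = 0b101100 = 44; 44 != 45 -> empty
(135,140): col outside [0, 135] -> not filled
(218,92): row=0b11011010, col=0b1011100, row AND col = 0b1011000 = 88; 88 != 92 -> empty
(247,135): row=0b11110111, col=0b10000111, row AND col = 0b10000111 = 135; 135 == 135 -> filled
(209,209): row=0b11010001, col=0b11010001, row AND col = 0b11010001 = 209; 209 == 209 -> filled
(224,40): row=0b11100000, col=0b101000, row AND col = 0b100000 = 32; 32 != 40 -> empty
(242,14): row=0b11110010, col=0b1110, row AND col = 0b10 = 2; 2 != 14 -> empty
(75,63): row=0b1001011, col=0b111111, row AND col = 0b1011 = 11; 11 != 63 -> empty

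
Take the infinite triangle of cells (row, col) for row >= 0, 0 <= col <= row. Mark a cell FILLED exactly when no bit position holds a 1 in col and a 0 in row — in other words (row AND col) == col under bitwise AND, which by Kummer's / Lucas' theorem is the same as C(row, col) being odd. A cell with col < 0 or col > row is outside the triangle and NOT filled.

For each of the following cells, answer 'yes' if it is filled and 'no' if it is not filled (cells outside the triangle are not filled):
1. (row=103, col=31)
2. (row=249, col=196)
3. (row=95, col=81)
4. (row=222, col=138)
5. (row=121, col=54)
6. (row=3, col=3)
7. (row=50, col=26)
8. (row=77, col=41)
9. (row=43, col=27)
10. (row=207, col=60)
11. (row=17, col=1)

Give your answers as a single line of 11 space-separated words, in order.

Answer: no no yes yes no yes no no no no yes

Derivation:
(103,31): row=0b1100111, col=0b11111, row AND col = 0b111 = 7; 7 != 31 -> empty
(249,196): row=0b11111001, col=0b11000100, row AND col = 0b11000000 = 192; 192 != 196 -> empty
(95,81): row=0b1011111, col=0b1010001, row AND col = 0b1010001 = 81; 81 == 81 -> filled
(222,138): row=0b11011110, col=0b10001010, row AND col = 0b10001010 = 138; 138 == 138 -> filled
(121,54): row=0b1111001, col=0b110110, row AND col = 0b110000 = 48; 48 != 54 -> empty
(3,3): row=0b11, col=0b11, row AND col = 0b11 = 3; 3 == 3 -> filled
(50,26): row=0b110010, col=0b11010, row AND col = 0b10010 = 18; 18 != 26 -> empty
(77,41): row=0b1001101, col=0b101001, row AND col = 0b1001 = 9; 9 != 41 -> empty
(43,27): row=0b101011, col=0b11011, row AND col = 0b1011 = 11; 11 != 27 -> empty
(207,60): row=0b11001111, col=0b111100, row AND col = 0b1100 = 12; 12 != 60 -> empty
(17,1): row=0b10001, col=0b1, row AND col = 0b1 = 1; 1 == 1 -> filled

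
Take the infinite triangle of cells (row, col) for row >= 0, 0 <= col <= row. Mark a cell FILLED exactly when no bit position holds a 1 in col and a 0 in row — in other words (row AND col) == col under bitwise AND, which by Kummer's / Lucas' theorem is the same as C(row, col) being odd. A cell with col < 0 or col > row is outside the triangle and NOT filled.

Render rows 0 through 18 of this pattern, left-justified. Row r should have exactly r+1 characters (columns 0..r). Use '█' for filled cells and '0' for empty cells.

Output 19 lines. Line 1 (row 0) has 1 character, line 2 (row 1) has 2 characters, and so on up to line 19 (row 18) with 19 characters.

r0=0: █
r1=1: ██
r2=10: █0█
r3=11: ████
r4=100: █000█
r5=101: ██00██
r6=110: █0█0█0█
r7=111: ████████
r8=1000: █0000000█
r9=1001: ██000000██
r10=1010: █0█00000█0█
r11=1011: ████0000████
r12=1100: █000█000█000█
r13=1101: ██00██00██00██
r14=1110: █0█0█0█0█0█0█0█
r15=1111: ████████████████
r16=10000: █000000000000000█
r17=10001: ██00000000000000██
r18=10010: █0█0000000000000█0█

Answer: █
██
█0█
████
█000█
██00██
█0█0█0█
████████
█0000000█
██000000██
█0█00000█0█
████0000████
█000█000█000█
██00██00██00██
█0█0█0█0█0█0█0█
████████████████
█000000000000000█
██00000000000000██
█0█0000000000000█0█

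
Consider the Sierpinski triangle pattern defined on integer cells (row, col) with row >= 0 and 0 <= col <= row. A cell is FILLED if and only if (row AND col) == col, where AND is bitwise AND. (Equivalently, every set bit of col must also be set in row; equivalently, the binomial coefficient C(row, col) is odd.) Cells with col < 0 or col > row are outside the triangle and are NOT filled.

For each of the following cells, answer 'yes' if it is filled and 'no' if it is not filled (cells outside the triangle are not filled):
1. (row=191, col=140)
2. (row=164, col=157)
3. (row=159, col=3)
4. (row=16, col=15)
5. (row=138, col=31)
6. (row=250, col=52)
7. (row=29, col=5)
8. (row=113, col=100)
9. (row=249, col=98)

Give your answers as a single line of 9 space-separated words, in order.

(191,140): row=0b10111111, col=0b10001100, row AND col = 0b10001100 = 140; 140 == 140 -> filled
(164,157): row=0b10100100, col=0b10011101, row AND col = 0b10000100 = 132; 132 != 157 -> empty
(159,3): row=0b10011111, col=0b11, row AND col = 0b11 = 3; 3 == 3 -> filled
(16,15): row=0b10000, col=0b1111, row AND col = 0b0 = 0; 0 != 15 -> empty
(138,31): row=0b10001010, col=0b11111, row AND col = 0b1010 = 10; 10 != 31 -> empty
(250,52): row=0b11111010, col=0b110100, row AND col = 0b110000 = 48; 48 != 52 -> empty
(29,5): row=0b11101, col=0b101, row AND col = 0b101 = 5; 5 == 5 -> filled
(113,100): row=0b1110001, col=0b1100100, row AND col = 0b1100000 = 96; 96 != 100 -> empty
(249,98): row=0b11111001, col=0b1100010, row AND col = 0b1100000 = 96; 96 != 98 -> empty

Answer: yes no yes no no no yes no no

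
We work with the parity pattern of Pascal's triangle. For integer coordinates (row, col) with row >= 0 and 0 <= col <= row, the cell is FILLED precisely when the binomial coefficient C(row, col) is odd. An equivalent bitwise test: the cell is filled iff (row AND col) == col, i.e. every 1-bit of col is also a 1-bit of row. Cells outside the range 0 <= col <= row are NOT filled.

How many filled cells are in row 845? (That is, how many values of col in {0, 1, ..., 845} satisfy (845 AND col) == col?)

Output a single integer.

Answer: 64

Derivation:
845 in binary = 1101001101
popcount(845) = number of 1-bits in 1101001101 = 6
A col c satisfies (845 AND c) == c iff every set bit of c is also set in 845; each of the 6 set bits of 845 can independently be on or off in c.
count = 2^6 = 64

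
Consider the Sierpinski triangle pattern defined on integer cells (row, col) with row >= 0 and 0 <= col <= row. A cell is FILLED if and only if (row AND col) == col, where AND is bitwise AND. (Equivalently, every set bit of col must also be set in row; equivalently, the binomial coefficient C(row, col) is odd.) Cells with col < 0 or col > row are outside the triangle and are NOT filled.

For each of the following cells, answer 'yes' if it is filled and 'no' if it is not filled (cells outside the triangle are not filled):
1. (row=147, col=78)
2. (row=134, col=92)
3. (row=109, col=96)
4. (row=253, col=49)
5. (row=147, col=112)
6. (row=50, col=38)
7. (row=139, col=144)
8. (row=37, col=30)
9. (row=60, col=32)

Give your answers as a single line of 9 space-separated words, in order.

Answer: no no yes yes no no no no yes

Derivation:
(147,78): row=0b10010011, col=0b1001110, row AND col = 0b10 = 2; 2 != 78 -> empty
(134,92): row=0b10000110, col=0b1011100, row AND col = 0b100 = 4; 4 != 92 -> empty
(109,96): row=0b1101101, col=0b1100000, row AND col = 0b1100000 = 96; 96 == 96 -> filled
(253,49): row=0b11111101, col=0b110001, row AND col = 0b110001 = 49; 49 == 49 -> filled
(147,112): row=0b10010011, col=0b1110000, row AND col = 0b10000 = 16; 16 != 112 -> empty
(50,38): row=0b110010, col=0b100110, row AND col = 0b100010 = 34; 34 != 38 -> empty
(139,144): col outside [0, 139] -> not filled
(37,30): row=0b100101, col=0b11110, row AND col = 0b100 = 4; 4 != 30 -> empty
(60,32): row=0b111100, col=0b100000, row AND col = 0b100000 = 32; 32 == 32 -> filled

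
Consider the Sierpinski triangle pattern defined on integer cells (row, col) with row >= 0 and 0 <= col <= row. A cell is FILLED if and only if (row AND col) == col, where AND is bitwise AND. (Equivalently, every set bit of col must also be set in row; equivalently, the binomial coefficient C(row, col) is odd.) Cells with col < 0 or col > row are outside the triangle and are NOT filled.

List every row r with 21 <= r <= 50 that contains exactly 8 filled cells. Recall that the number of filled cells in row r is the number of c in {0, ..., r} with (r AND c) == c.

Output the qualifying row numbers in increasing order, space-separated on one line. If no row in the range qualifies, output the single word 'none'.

Row r has 2^popcount(r) filled cells, so we need popcount(r) = log2(8) = 3.
Scan r = 21..50 and keep those with exactly 3 one-bits:
r=21=10101 popcount=3 -> KEEP
r=22=10110 popcount=3 -> KEEP
r=23=10111 popcount=4 -> skip
r=24=11000 popcount=2 -> skip
r=25=11001 popcount=3 -> KEEP
r=26=11010 popcount=3 -> KEEP
r=27=11011 popcount=4 -> skip
r=28=11100 popcount=3 -> KEEP
r=29=11101 popcount=4 -> skip
r=30=11110 popcount=4 -> skip
r=31=11111 popcount=5 -> skip
r=32=100000 popcount=1 -> skip
r=33=100001 popcount=2 -> skip
r=34=100010 popcount=2 -> skip
r=35=100011 popcount=3 -> KEEP
r=36=100100 popcount=2 -> skip
r=37=100101 popcount=3 -> KEEP
r=38=100110 popcount=3 -> KEEP
r=39=100111 popcount=4 -> skip
r=40=101000 popcount=2 -> skip
r=41=101001 popcount=3 -> KEEP
r=42=101010 popcount=3 -> KEEP
r=43=101011 popcount=4 -> skip
r=44=101100 popcount=3 -> KEEP
r=45=101101 popcount=4 -> skip
r=46=101110 popcount=4 -> skip
r=47=101111 popcount=5 -> skip
r=48=110000 popcount=2 -> skip
r=49=110001 popcount=3 -> KEEP
r=50=110010 popcount=3 -> KEEP
Kept rows: 21 22 25 26 28 35 37 38 41 42 44 49 50

Answer: 21 22 25 26 28 35 37 38 41 42 44 49 50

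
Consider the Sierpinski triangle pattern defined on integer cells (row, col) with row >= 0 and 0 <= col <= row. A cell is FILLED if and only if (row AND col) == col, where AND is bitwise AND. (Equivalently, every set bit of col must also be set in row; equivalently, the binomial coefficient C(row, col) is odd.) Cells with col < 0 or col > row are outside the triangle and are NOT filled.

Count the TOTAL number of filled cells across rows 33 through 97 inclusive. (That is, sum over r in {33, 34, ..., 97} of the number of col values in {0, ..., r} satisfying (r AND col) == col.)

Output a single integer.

Answer: 982

Derivation:
r33=100001 pc2: +4 =4
r34=100010 pc2: +4 =8
r35=100011 pc3: +8 =16
r36=100100 pc2: +4 =20
r37=100101 pc3: +8 =28
r38=100110 pc3: +8 =36
r39=100111 pc4: +16 =52
r40=101000 pc2: +4 =56
r41=101001 pc3: +8 =64
r42=101010 pc3: +8 =72
r43=101011 pc4: +16 =88
r44=101100 pc3: +8 =96
r45=101101 pc4: +16 =112
r46=101110 pc4: +16 =128
r47=101111 pc5: +32 =160
r48=110000 pc2: +4 =164
r49=110001 pc3: +8 =172
r50=110010 pc3: +8 =180
r51=110011 pc4: +16 =196
r52=110100 pc3: +8 =204
r53=110101 pc4: +16 =220
r54=110110 pc4: +16 =236
r55=110111 pc5: +32 =268
r56=111000 pc3: +8 =276
r57=111001 pc4: +16 =292
r58=111010 pc4: +16 =308
r59=111011 pc5: +32 =340
r60=111100 pc4: +16 =356
r61=111101 pc5: +32 =388
r62=111110 pc5: +32 =420
r63=111111 pc6: +64 =484
r64=1000000 pc1: +2 =486
r65=1000001 pc2: +4 =490
r66=1000010 pc2: +4 =494
r67=1000011 pc3: +8 =502
r68=1000100 pc2: +4 =506
r69=1000101 pc3: +8 =514
r70=1000110 pc3: +8 =522
r71=1000111 pc4: +16 =538
r72=1001000 pc2: +4 =542
r73=1001001 pc3: +8 =550
r74=1001010 pc3: +8 =558
r75=1001011 pc4: +16 =574
r76=1001100 pc3: +8 =582
r77=1001101 pc4: +16 =598
r78=1001110 pc4: +16 =614
r79=1001111 pc5: +32 =646
r80=1010000 pc2: +4 =650
r81=1010001 pc3: +8 =658
r82=1010010 pc3: +8 =666
r83=1010011 pc4: +16 =682
r84=1010100 pc3: +8 =690
r85=1010101 pc4: +16 =706
r86=1010110 pc4: +16 =722
r87=1010111 pc5: +32 =754
r88=1011000 pc3: +8 =762
r89=1011001 pc4: +16 =778
r90=1011010 pc4: +16 =794
r91=1011011 pc5: +32 =826
r92=1011100 pc4: +16 =842
r93=1011101 pc5: +32 =874
r94=1011110 pc5: +32 =906
r95=1011111 pc6: +64 =970
r96=1100000 pc2: +4 =974
r97=1100001 pc3: +8 =982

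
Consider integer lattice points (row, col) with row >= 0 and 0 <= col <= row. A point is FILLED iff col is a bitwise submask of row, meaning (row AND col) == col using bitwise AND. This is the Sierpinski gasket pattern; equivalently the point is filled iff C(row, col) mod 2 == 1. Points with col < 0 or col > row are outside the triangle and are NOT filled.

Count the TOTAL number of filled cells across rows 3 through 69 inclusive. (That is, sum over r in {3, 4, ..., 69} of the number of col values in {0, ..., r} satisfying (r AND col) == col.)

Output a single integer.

Answer: 754

Derivation:
r3=11 pc2: +4 =4
r4=100 pc1: +2 =6
r5=101 pc2: +4 =10
r6=110 pc2: +4 =14
r7=111 pc3: +8 =22
r8=1000 pc1: +2 =24
r9=1001 pc2: +4 =28
r10=1010 pc2: +4 =32
r11=1011 pc3: +8 =40
r12=1100 pc2: +4 =44
r13=1101 pc3: +8 =52
r14=1110 pc3: +8 =60
r15=1111 pc4: +16 =76
r16=10000 pc1: +2 =78
r17=10001 pc2: +4 =82
r18=10010 pc2: +4 =86
r19=10011 pc3: +8 =94
r20=10100 pc2: +4 =98
r21=10101 pc3: +8 =106
r22=10110 pc3: +8 =114
r23=10111 pc4: +16 =130
r24=11000 pc2: +4 =134
r25=11001 pc3: +8 =142
r26=11010 pc3: +8 =150
r27=11011 pc4: +16 =166
r28=11100 pc3: +8 =174
r29=11101 pc4: +16 =190
r30=11110 pc4: +16 =206
r31=11111 pc5: +32 =238
r32=100000 pc1: +2 =240
r33=100001 pc2: +4 =244
r34=100010 pc2: +4 =248
r35=100011 pc3: +8 =256
r36=100100 pc2: +4 =260
r37=100101 pc3: +8 =268
r38=100110 pc3: +8 =276
r39=100111 pc4: +16 =292
r40=101000 pc2: +4 =296
r41=101001 pc3: +8 =304
r42=101010 pc3: +8 =312
r43=101011 pc4: +16 =328
r44=101100 pc3: +8 =336
r45=101101 pc4: +16 =352
r46=101110 pc4: +16 =368
r47=101111 pc5: +32 =400
r48=110000 pc2: +4 =404
r49=110001 pc3: +8 =412
r50=110010 pc3: +8 =420
r51=110011 pc4: +16 =436
r52=110100 pc3: +8 =444
r53=110101 pc4: +16 =460
r54=110110 pc4: +16 =476
r55=110111 pc5: +32 =508
r56=111000 pc3: +8 =516
r57=111001 pc4: +16 =532
r58=111010 pc4: +16 =548
r59=111011 pc5: +32 =580
r60=111100 pc4: +16 =596
r61=111101 pc5: +32 =628
r62=111110 pc5: +32 =660
r63=111111 pc6: +64 =724
r64=1000000 pc1: +2 =726
r65=1000001 pc2: +4 =730
r66=1000010 pc2: +4 =734
r67=1000011 pc3: +8 =742
r68=1000100 pc2: +4 =746
r69=1000101 pc3: +8 =754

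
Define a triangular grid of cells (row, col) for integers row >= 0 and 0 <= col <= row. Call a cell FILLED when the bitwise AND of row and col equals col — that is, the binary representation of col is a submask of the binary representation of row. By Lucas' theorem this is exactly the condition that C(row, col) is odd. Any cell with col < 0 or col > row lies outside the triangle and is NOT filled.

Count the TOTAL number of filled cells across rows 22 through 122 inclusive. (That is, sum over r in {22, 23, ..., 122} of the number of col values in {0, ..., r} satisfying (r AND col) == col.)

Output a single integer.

Answer: 1724

Derivation:
r22=10110 pc3: +8 =8
r23=10111 pc4: +16 =24
r24=11000 pc2: +4 =28
r25=11001 pc3: +8 =36
r26=11010 pc3: +8 =44
r27=11011 pc4: +16 =60
r28=11100 pc3: +8 =68
r29=11101 pc4: +16 =84
r30=11110 pc4: +16 =100
r31=11111 pc5: +32 =132
r32=100000 pc1: +2 =134
r33=100001 pc2: +4 =138
r34=100010 pc2: +4 =142
r35=100011 pc3: +8 =150
r36=100100 pc2: +4 =154
r37=100101 pc3: +8 =162
r38=100110 pc3: +8 =170
r39=100111 pc4: +16 =186
r40=101000 pc2: +4 =190
r41=101001 pc3: +8 =198
r42=101010 pc3: +8 =206
r43=101011 pc4: +16 =222
r44=101100 pc3: +8 =230
r45=101101 pc4: +16 =246
r46=101110 pc4: +16 =262
r47=101111 pc5: +32 =294
r48=110000 pc2: +4 =298
r49=110001 pc3: +8 =306
r50=110010 pc3: +8 =314
r51=110011 pc4: +16 =330
r52=110100 pc3: +8 =338
r53=110101 pc4: +16 =354
r54=110110 pc4: +16 =370
r55=110111 pc5: +32 =402
r56=111000 pc3: +8 =410
r57=111001 pc4: +16 =426
r58=111010 pc4: +16 =442
r59=111011 pc5: +32 =474
r60=111100 pc4: +16 =490
r61=111101 pc5: +32 =522
r62=111110 pc5: +32 =554
r63=111111 pc6: +64 =618
r64=1000000 pc1: +2 =620
r65=1000001 pc2: +4 =624
r66=1000010 pc2: +4 =628
r67=1000011 pc3: +8 =636
r68=1000100 pc2: +4 =640
r69=1000101 pc3: +8 =648
r70=1000110 pc3: +8 =656
r71=1000111 pc4: +16 =672
r72=1001000 pc2: +4 =676
r73=1001001 pc3: +8 =684
r74=1001010 pc3: +8 =692
r75=1001011 pc4: +16 =708
r76=1001100 pc3: +8 =716
r77=1001101 pc4: +16 =732
r78=1001110 pc4: +16 =748
r79=1001111 pc5: +32 =780
r80=1010000 pc2: +4 =784
r81=1010001 pc3: +8 =792
r82=1010010 pc3: +8 =800
r83=1010011 pc4: +16 =816
r84=1010100 pc3: +8 =824
r85=1010101 pc4: +16 =840
r86=1010110 pc4: +16 =856
r87=1010111 pc5: +32 =888
r88=1011000 pc3: +8 =896
r89=1011001 pc4: +16 =912
r90=1011010 pc4: +16 =928
r91=1011011 pc5: +32 =960
r92=1011100 pc4: +16 =976
r93=1011101 pc5: +32 =1008
r94=1011110 pc5: +32 =1040
r95=1011111 pc6: +64 =1104
r96=1100000 pc2: +4 =1108
r97=1100001 pc3: +8 =1116
r98=1100010 pc3: +8 =1124
r99=1100011 pc4: +16 =1140
r100=1100100 pc3: +8 =1148
r101=1100101 pc4: +16 =1164
r102=1100110 pc4: +16 =1180
r103=1100111 pc5: +32 =1212
r104=1101000 pc3: +8 =1220
r105=1101001 pc4: +16 =1236
r106=1101010 pc4: +16 =1252
r107=1101011 pc5: +32 =1284
r108=1101100 pc4: +16 =1300
r109=1101101 pc5: +32 =1332
r110=1101110 pc5: +32 =1364
r111=1101111 pc6: +64 =1428
r112=1110000 pc3: +8 =1436
r113=1110001 pc4: +16 =1452
r114=1110010 pc4: +16 =1468
r115=1110011 pc5: +32 =1500
r116=1110100 pc4: +16 =1516
r117=1110101 pc5: +32 =1548
r118=1110110 pc5: +32 =1580
r119=1110111 pc6: +64 =1644
r120=1111000 pc4: +16 =1660
r121=1111001 pc5: +32 =1692
r122=1111010 pc5: +32 =1724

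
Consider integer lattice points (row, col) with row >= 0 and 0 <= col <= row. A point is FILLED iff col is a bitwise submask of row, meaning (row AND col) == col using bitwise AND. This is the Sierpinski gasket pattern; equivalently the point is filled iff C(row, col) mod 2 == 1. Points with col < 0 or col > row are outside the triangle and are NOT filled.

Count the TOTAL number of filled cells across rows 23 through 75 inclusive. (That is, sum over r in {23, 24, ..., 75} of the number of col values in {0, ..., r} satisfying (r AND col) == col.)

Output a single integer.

Answer: 700

Derivation:
r23=10111 pc4: +16 =16
r24=11000 pc2: +4 =20
r25=11001 pc3: +8 =28
r26=11010 pc3: +8 =36
r27=11011 pc4: +16 =52
r28=11100 pc3: +8 =60
r29=11101 pc4: +16 =76
r30=11110 pc4: +16 =92
r31=11111 pc5: +32 =124
r32=100000 pc1: +2 =126
r33=100001 pc2: +4 =130
r34=100010 pc2: +4 =134
r35=100011 pc3: +8 =142
r36=100100 pc2: +4 =146
r37=100101 pc3: +8 =154
r38=100110 pc3: +8 =162
r39=100111 pc4: +16 =178
r40=101000 pc2: +4 =182
r41=101001 pc3: +8 =190
r42=101010 pc3: +8 =198
r43=101011 pc4: +16 =214
r44=101100 pc3: +8 =222
r45=101101 pc4: +16 =238
r46=101110 pc4: +16 =254
r47=101111 pc5: +32 =286
r48=110000 pc2: +4 =290
r49=110001 pc3: +8 =298
r50=110010 pc3: +8 =306
r51=110011 pc4: +16 =322
r52=110100 pc3: +8 =330
r53=110101 pc4: +16 =346
r54=110110 pc4: +16 =362
r55=110111 pc5: +32 =394
r56=111000 pc3: +8 =402
r57=111001 pc4: +16 =418
r58=111010 pc4: +16 =434
r59=111011 pc5: +32 =466
r60=111100 pc4: +16 =482
r61=111101 pc5: +32 =514
r62=111110 pc5: +32 =546
r63=111111 pc6: +64 =610
r64=1000000 pc1: +2 =612
r65=1000001 pc2: +4 =616
r66=1000010 pc2: +4 =620
r67=1000011 pc3: +8 =628
r68=1000100 pc2: +4 =632
r69=1000101 pc3: +8 =640
r70=1000110 pc3: +8 =648
r71=1000111 pc4: +16 =664
r72=1001000 pc2: +4 =668
r73=1001001 pc3: +8 =676
r74=1001010 pc3: +8 =684
r75=1001011 pc4: +16 =700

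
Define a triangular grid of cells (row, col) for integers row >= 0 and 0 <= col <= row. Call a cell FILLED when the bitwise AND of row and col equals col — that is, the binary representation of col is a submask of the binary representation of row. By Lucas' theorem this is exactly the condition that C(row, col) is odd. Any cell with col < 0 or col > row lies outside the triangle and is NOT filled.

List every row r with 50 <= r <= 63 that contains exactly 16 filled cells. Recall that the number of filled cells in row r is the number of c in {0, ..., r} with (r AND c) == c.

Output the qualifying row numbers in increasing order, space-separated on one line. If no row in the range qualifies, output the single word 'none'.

Answer: 51 53 54 57 58 60

Derivation:
Row r has 2^popcount(r) filled cells, so we need popcount(r) = log2(16) = 4.
Scan r = 50..63 and keep those with exactly 4 one-bits:
r=50=110010 popcount=3 -> skip
r=51=110011 popcount=4 -> KEEP
r=52=110100 popcount=3 -> skip
r=53=110101 popcount=4 -> KEEP
r=54=110110 popcount=4 -> KEEP
r=55=110111 popcount=5 -> skip
r=56=111000 popcount=3 -> skip
r=57=111001 popcount=4 -> KEEP
r=58=111010 popcount=4 -> KEEP
r=59=111011 popcount=5 -> skip
r=60=111100 popcount=4 -> KEEP
r=61=111101 popcount=5 -> skip
r=62=111110 popcount=5 -> skip
r=63=111111 popcount=6 -> skip
Kept rows: 51 53 54 57 58 60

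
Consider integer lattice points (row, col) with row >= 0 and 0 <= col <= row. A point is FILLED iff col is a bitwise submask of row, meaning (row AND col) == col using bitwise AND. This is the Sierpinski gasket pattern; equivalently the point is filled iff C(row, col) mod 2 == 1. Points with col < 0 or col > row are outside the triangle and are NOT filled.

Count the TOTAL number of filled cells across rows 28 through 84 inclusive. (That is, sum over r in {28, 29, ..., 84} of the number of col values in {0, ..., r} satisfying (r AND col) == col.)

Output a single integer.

Answer: 764

Derivation:
r28=11100 pc3: +8 =8
r29=11101 pc4: +16 =24
r30=11110 pc4: +16 =40
r31=11111 pc5: +32 =72
r32=100000 pc1: +2 =74
r33=100001 pc2: +4 =78
r34=100010 pc2: +4 =82
r35=100011 pc3: +8 =90
r36=100100 pc2: +4 =94
r37=100101 pc3: +8 =102
r38=100110 pc3: +8 =110
r39=100111 pc4: +16 =126
r40=101000 pc2: +4 =130
r41=101001 pc3: +8 =138
r42=101010 pc3: +8 =146
r43=101011 pc4: +16 =162
r44=101100 pc3: +8 =170
r45=101101 pc4: +16 =186
r46=101110 pc4: +16 =202
r47=101111 pc5: +32 =234
r48=110000 pc2: +4 =238
r49=110001 pc3: +8 =246
r50=110010 pc3: +8 =254
r51=110011 pc4: +16 =270
r52=110100 pc3: +8 =278
r53=110101 pc4: +16 =294
r54=110110 pc4: +16 =310
r55=110111 pc5: +32 =342
r56=111000 pc3: +8 =350
r57=111001 pc4: +16 =366
r58=111010 pc4: +16 =382
r59=111011 pc5: +32 =414
r60=111100 pc4: +16 =430
r61=111101 pc5: +32 =462
r62=111110 pc5: +32 =494
r63=111111 pc6: +64 =558
r64=1000000 pc1: +2 =560
r65=1000001 pc2: +4 =564
r66=1000010 pc2: +4 =568
r67=1000011 pc3: +8 =576
r68=1000100 pc2: +4 =580
r69=1000101 pc3: +8 =588
r70=1000110 pc3: +8 =596
r71=1000111 pc4: +16 =612
r72=1001000 pc2: +4 =616
r73=1001001 pc3: +8 =624
r74=1001010 pc3: +8 =632
r75=1001011 pc4: +16 =648
r76=1001100 pc3: +8 =656
r77=1001101 pc4: +16 =672
r78=1001110 pc4: +16 =688
r79=1001111 pc5: +32 =720
r80=1010000 pc2: +4 =724
r81=1010001 pc3: +8 =732
r82=1010010 pc3: +8 =740
r83=1010011 pc4: +16 =756
r84=1010100 pc3: +8 =764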